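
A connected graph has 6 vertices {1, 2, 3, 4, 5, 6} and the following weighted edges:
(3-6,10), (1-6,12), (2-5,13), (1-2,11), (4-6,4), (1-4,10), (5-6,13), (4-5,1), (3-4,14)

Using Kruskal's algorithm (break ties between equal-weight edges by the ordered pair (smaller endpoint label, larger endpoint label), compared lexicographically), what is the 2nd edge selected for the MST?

4-6

Kruskal's algorithm — process edges by increasing weight (ties by edge label):
4-5 (1): add. Components now {1} {2} {3} {4,5} {6}
4-6 (4): add. Components now {1} {2} {3} {4,5,6}
1-4 (10): add. Components now {1,4,5,6} {2} {3}
3-6 (10): add. Components now {1,3,4,5,6} {2}
1-2 (11): add. Components now {1,2,3,4,5,6}
The 2nd edge added is 4-6.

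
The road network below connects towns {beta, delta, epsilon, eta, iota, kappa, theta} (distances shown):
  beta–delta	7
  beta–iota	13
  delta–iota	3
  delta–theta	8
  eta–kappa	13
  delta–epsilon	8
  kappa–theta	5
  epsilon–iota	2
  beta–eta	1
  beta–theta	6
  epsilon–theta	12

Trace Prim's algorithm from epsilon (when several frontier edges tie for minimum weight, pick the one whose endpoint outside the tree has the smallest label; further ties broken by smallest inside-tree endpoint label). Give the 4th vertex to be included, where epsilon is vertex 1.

Prim's algorithm from epsilon:
Step 1: frontier [epsilon–iota 2, delta–epsilon 8, epsilon–theta 12] → take epsilon–iota (2); add iota.
Step 2: frontier [delta–epsilon 8, epsilon–theta 12, delta–iota 3, beta–iota 13] → take delta–iota (3); add delta.
Step 3: frontier [beta–delta 7, delta–theta 8, epsilon–theta 12, beta–iota 13] → take beta–delta (7); add beta.
Step 4: frontier [beta–eta 1, beta–theta 6, delta–theta 8, epsilon–theta 12] → take beta–eta (1); add eta.
Step 5: frontier [beta–theta 6, delta–theta 8, epsilon–theta 12, eta–kappa 13] → take beta–theta (6); add theta.
Step 6: frontier [eta–kappa 13, kappa–theta 5] → take kappa–theta (5); add kappa.
Vertex order: epsilon, iota, delta, beta, eta, theta, kappa. The 4th vertex is beta.

beta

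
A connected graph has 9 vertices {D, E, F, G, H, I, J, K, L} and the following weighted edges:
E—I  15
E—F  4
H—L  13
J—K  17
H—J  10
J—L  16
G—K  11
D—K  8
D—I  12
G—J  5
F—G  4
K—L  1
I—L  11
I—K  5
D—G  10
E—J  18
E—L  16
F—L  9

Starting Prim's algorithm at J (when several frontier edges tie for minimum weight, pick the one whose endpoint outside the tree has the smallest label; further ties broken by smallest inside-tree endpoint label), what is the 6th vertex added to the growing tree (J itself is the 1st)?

K

Grow the tree from J using Prim:
Step 1: cheapest edge leaving the tree is G—J (5); add G.
Step 2: cheapest edge leaving the tree is F—G (4); add F.
Step 3: cheapest edge leaving the tree is E—F (4); add E.
Step 4: cheapest edge leaving the tree is F—L (9); add L.
Step 5: cheapest edge leaving the tree is K—L (1); add K.
Step 6: cheapest edge leaving the tree is I—K (5); add I.
Step 7: cheapest edge leaving the tree is D—K (8); add D.
Step 8: cheapest edge leaving the tree is H—J (10); add H.
Vertex order: J, G, F, E, L, K, I, D, H. The 6th vertex is K.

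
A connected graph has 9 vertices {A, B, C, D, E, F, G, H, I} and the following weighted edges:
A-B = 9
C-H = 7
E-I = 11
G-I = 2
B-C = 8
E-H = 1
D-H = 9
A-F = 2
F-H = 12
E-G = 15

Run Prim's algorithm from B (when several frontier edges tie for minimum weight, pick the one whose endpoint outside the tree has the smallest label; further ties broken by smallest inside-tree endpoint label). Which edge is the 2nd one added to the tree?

Grow the tree from B using Prim:
Step 1: cheapest edge leaving the tree is B-C (8); add C.
Step 2: cheapest edge leaving the tree is C-H (7); add H.
Step 3: cheapest edge leaving the tree is E-H (1); add E.
Step 4: cheapest edge leaving the tree is A-B (9); add A.
Step 5: cheapest edge leaving the tree is A-F (2); add F.
Step 6: cheapest edge leaving the tree is D-H (9); add D.
Step 7: cheapest edge leaving the tree is E-I (11); add I.
Step 8: cheapest edge leaving the tree is G-I (2); add G.
The 2nd edge added is C-H.

C-H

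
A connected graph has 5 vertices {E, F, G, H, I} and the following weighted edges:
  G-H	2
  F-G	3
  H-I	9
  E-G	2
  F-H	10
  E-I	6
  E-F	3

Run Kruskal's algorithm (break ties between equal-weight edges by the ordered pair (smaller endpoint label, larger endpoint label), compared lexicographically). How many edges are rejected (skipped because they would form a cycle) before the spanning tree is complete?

Kruskal: consider edges lightest-first.
E-G (2): add — endpoints in different components.
G-H (2): add — endpoints in different components.
E-F (3): add — endpoints in different components.
F-G (3): skip — F and G already connected.
E-I (6): add — endpoints in different components.
Edges rejected before the tree was complete: 1.

1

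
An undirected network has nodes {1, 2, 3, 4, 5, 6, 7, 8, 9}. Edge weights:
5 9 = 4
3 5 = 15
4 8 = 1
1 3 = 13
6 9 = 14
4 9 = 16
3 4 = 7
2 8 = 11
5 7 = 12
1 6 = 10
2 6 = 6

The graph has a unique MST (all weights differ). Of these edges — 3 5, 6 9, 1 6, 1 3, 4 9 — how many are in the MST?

2

Sort edges by weight, then run Kruskal:
4 8 (1): add — endpoints in different components.
5 9 (4): add — endpoints in different components.
2 6 (6): add — endpoints in different components.
3 4 (7): add — endpoints in different components.
1 6 (10): add — endpoints in different components.
2 8 (11): add — endpoints in different components.
5 7 (12): add — endpoints in different components.
1 3 (13): skip — 1 and 3 already connected.
6 9 (14): add — endpoints in different components.
MST edge set: {4 8, 5 9, 2 6, 3 4, 1 6, 2 8, 5 7, 6 9}.
Of the listed edges, {6 9, 1 6} are in the MST → 2.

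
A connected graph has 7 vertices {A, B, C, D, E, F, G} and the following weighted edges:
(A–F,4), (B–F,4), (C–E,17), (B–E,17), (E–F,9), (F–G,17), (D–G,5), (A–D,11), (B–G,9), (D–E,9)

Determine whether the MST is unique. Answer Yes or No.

No

Kruskal's algorithm — process edges by increasing weight (ties by edge label):
A–F (4): add. Components now {A,F} {B} {C} {D} {E} {G}
B–F (4): add. Components now {A,B,F} {C} {D} {E} {G}
D–G (5): add. Components now {A,B,F} {C} {D,G} {E}
B–G (9): add. Components now {A,B,D,F,G} {C} {E}
D–E (9): add. Components now {A,B,D,E,F,G} {C}
E–F (9): skip — E and F already connected.
A–D (11): skip — A and D already connected.
B–E (17): skip — B and E already connected.
C–E (17): add. Components now {A,B,C,D,E,F,G}
Non-tree edge E–F has weight 9, equal to the heaviest edge on its tree cycle — swapping gives another MST of the same weight. Not unique.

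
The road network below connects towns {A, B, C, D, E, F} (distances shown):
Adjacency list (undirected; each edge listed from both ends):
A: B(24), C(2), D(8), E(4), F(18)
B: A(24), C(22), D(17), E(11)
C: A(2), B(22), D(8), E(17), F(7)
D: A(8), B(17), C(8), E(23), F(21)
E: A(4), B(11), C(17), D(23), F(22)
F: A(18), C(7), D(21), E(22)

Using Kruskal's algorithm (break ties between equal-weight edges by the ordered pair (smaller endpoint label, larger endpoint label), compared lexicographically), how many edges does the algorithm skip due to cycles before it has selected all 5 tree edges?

Sort edges by weight, then run Kruskal:
A—C (2): add. Components now {A,C} {B} {D} {E} {F}
A—E (4): add. Components now {A,C,E} {B} {D} {F}
C—F (7): add. Components now {A,C,E,F} {B} {D}
A—D (8): add. Components now {A,C,D,E,F} {B}
C—D (8): skip — C and D already connected.
B—E (11): add. Components now {A,B,C,D,E,F}
Edges rejected before the tree was complete: 1.

1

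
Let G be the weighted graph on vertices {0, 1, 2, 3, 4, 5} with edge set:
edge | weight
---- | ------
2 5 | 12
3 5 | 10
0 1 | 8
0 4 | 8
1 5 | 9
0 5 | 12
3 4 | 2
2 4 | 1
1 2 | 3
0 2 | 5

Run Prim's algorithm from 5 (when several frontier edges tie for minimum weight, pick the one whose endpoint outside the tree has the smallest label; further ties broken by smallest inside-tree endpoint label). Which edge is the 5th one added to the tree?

Grow the tree from 5 using Prim:
Step 1: cheapest edge leaving the tree is 1 5 (9); add 1.
Step 2: cheapest edge leaving the tree is 1 2 (3); add 2.
Step 3: cheapest edge leaving the tree is 2 4 (1); add 4.
Step 4: cheapest edge leaving the tree is 3 4 (2); add 3.
Step 5: cheapest edge leaving the tree is 0 2 (5); add 0.
The 5th edge added is 0 2.

0-2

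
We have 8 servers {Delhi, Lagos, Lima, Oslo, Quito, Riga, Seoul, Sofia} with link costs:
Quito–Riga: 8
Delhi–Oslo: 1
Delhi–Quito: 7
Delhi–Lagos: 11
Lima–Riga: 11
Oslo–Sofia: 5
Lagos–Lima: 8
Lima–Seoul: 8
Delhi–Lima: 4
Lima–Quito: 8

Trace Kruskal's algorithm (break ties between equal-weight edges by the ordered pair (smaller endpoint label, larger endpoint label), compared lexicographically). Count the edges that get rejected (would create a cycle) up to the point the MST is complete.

Kruskal's algorithm — process edges by increasing weight (ties by edge label):
Delhi–Oslo (1): add — endpoints in different components.
Delhi–Lima (4): add — endpoints in different components.
Oslo–Sofia (5): add — endpoints in different components.
Delhi–Quito (7): add — endpoints in different components.
Lagos–Lima (8): add — endpoints in different components.
Lima–Quito (8): skip — Lima and Quito already connected.
Lima–Seoul (8): add — endpoints in different components.
Quito–Riga (8): add — endpoints in different components.
Edges rejected before the tree was complete: 1.

1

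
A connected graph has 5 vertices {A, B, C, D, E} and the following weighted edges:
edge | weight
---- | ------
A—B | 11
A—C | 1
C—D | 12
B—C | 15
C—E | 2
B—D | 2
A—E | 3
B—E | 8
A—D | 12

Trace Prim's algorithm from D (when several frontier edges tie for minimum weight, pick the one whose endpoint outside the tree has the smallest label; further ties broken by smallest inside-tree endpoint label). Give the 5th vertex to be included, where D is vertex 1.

Grow the tree from D using Prim:
Step 1: cheapest edge leaving the tree is B—D (2); add B.
Step 2: cheapest edge leaving the tree is B—E (8); add E.
Step 3: cheapest edge leaving the tree is C—E (2); add C.
Step 4: cheapest edge leaving the tree is A—C (1); add A.
Vertex order: D, B, E, C, A. The 5th vertex is A.

A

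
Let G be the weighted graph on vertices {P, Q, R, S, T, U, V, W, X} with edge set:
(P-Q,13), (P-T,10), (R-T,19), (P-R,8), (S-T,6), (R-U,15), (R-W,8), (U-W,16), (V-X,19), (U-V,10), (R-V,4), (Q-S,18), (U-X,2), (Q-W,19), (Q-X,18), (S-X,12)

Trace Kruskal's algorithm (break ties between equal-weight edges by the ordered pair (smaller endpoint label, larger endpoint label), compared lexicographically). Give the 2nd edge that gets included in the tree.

Sort edges by weight, then run Kruskal:
U-X (2): add — endpoints in different components.
R-V (4): add — endpoints in different components.
S-T (6): add — endpoints in different components.
P-R (8): add — endpoints in different components.
R-W (8): add — endpoints in different components.
P-T (10): add — endpoints in different components.
U-V (10): add — endpoints in different components.
S-X (12): skip — X and S already connected.
P-Q (13): add — endpoints in different components.
The 2nd edge added is R-V.

R-V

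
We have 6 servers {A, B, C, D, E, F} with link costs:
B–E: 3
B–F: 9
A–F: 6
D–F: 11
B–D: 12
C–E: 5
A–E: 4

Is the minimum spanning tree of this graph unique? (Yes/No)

Yes

Sort edges by weight, then run Kruskal:
B–E (3): add. Components now {A} {B,E} {C} {D} {F}
A–E (4): add. Components now {A,B,E} {C} {D} {F}
C–E (5): add. Components now {A,B,C,E} {D} {F}
A–F (6): add. Components now {A,B,C,E,F} {D}
B–F (9): skip — B and F already connected.
D–F (11): add. Components now {A,B,C,D,E,F}
Every non-tree edge has weight strictly greater than the heaviest edge on the tree path between its endpoints, so the MST is unique.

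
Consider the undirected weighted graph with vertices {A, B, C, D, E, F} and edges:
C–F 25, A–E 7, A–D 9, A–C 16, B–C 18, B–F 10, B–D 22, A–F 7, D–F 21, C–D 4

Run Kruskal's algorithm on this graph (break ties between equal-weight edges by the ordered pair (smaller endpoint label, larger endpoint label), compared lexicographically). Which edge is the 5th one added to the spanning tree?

Kruskal's algorithm — process edges by increasing weight (ties by edge label):
C–D (4): add. Components now {A} {B} {C,D} {E} {F}
A–E (7): add. Components now {A,E} {B} {C,D} {F}
A–F (7): add. Components now {A,E,F} {B} {C,D}
A–D (9): add. Components now {A,C,D,E,F} {B}
B–F (10): add. Components now {A,B,C,D,E,F}
The 5th edge added is B–F.

B-F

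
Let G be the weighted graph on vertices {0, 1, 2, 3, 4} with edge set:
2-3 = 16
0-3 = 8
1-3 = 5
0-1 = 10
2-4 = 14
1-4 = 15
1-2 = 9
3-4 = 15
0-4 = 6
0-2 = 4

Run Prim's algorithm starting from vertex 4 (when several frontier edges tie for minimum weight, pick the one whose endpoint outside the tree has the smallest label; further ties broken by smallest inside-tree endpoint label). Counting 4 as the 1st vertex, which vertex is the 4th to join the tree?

3

Grow the tree from 4 using Prim:
Step 1: frontier [0-4 6, 2-4 14, 1-4 15, 3-4 15] → take 0-4 (6); add 0.
Step 2: frontier [0-2 4, 0-3 8, 0-1 10, 2-4 14, 1-4 15, 3-4 15] → take 0-2 (4); add 2.
Step 3: frontier [0-3 8, 0-1 10, 1-2 9, 2-3 16, 1-4 15, 3-4 15] → take 0-3 (8); add 3.
Step 4: frontier [0-1 10, 1-2 9, 1-3 5, 1-4 15] → take 1-3 (5); add 1.
Vertex order: 4, 0, 2, 3, 1. The 4th vertex is 3.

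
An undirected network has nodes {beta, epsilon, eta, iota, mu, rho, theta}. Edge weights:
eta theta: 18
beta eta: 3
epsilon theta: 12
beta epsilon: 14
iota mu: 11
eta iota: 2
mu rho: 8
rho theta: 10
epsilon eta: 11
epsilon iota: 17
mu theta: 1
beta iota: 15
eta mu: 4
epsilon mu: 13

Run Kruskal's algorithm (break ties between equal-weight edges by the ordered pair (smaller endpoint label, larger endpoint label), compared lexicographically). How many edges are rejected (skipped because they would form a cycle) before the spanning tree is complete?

Sort edges by weight, then run Kruskal:
mu theta (1): add. Components now {mu,theta} {iota} {beta} {epsilon} {rho} {eta}
eta iota (2): add. Components now {mu,theta} {eta,iota} {beta} {epsilon} {rho}
beta eta (3): add. Components now {mu,theta} {beta,eta,iota} {epsilon} {rho}
eta mu (4): add. Components now {beta,eta,iota,mu,theta} {epsilon} {rho}
mu rho (8): add. Components now {beta,eta,iota,mu,rho,theta} {epsilon}
rho theta (10): skip — theta and rho already connected.
epsilon eta (11): add. Components now {beta,epsilon,eta,iota,mu,rho,theta}
Edges rejected before the tree was complete: 1.

1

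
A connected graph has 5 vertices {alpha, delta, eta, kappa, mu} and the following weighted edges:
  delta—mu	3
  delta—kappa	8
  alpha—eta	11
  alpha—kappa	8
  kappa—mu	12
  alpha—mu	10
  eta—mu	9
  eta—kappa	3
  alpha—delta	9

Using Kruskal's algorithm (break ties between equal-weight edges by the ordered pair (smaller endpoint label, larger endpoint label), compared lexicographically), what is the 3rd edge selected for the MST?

alpha-kappa

Sort edges by weight, then run Kruskal:
delta—mu (3): add — endpoints in different components.
eta—kappa (3): add — endpoints in different components.
alpha—kappa (8): add — endpoints in different components.
delta—kappa (8): add — endpoints in different components.
The 3rd edge added is alpha—kappa.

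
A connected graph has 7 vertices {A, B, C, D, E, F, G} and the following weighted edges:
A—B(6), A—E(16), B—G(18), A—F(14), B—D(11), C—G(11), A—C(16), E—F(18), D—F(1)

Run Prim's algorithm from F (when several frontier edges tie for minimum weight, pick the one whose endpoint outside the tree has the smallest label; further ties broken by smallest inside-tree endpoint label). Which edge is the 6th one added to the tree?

Grow the tree from F using Prim:
Step 1: cheapest edge leaving the tree is D—F (1); add D.
Step 2: cheapest edge leaving the tree is B—D (11); add B.
Step 3: cheapest edge leaving the tree is A—B (6); add A.
Step 4: cheapest edge leaving the tree is A—C (16); add C.
Step 5: cheapest edge leaving the tree is C—G (11); add G.
Step 6: cheapest edge leaving the tree is A—E (16); add E.
The 6th edge added is A—E.

A-E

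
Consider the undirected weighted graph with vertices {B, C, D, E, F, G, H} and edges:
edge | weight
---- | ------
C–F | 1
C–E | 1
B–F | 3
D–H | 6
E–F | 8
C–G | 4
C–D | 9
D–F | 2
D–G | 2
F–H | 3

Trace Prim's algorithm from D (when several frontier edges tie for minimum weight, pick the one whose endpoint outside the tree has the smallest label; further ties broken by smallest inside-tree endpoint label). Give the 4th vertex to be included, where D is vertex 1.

Prim's algorithm from D:
Step 1: frontier [D–F 2, D–G 2, D–H 6, C–D 9] → take D–F (2); add F.
Step 2: frontier [D–G 2, D–H 6, C–D 9, C–F 1, B–F 3, F–H 3, E–F 8] → take C–F (1); add C.
Step 3: frontier [C–E 1, C–G 4, D–G 2, D–H 6, B–F 3, F–H 3, E–F 8] → take C–E (1); add E.
Step 4: frontier [C–G 4, D–G 2, D–H 6, B–F 3, F–H 3] → take D–G (2); add G.
Step 5: frontier [D–H 6, B–F 3, F–H 3] → take B–F (3); add B.
Step 6: frontier [D–H 6, F–H 3] → take F–H (3); add H.
Vertex order: D, F, C, E, G, B, H. The 4th vertex is E.

E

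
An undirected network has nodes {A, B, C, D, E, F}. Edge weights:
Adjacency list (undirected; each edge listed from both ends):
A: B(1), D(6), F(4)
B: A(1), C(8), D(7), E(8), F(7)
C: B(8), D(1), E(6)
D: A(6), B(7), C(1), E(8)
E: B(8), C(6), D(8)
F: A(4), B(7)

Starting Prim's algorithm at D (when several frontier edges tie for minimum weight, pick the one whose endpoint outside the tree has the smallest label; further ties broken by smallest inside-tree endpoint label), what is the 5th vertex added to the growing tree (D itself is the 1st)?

F

Grow the tree from D using Prim:
Step 1: frontier [C—D 1, A—D 6, B—D 7, D—E 8] → take C—D (1); add C.
Step 2: frontier [C—E 6, B—C 8, A—D 6, B—D 7, D—E 8] → take A—D (6); add A.
Step 3: frontier [A—B 1, A—F 4, C—E 6, B—C 8, B—D 7, D—E 8] → take A—B (1); add B.
Step 4: frontier [A—F 4, B—F 7, B—E 8, C—E 6, D—E 8] → take A—F (4); add F.
Step 5: frontier [B—E 8, C—E 6, D—E 8] → take C—E (6); add E.
Vertex order: D, C, A, B, F, E. The 5th vertex is F.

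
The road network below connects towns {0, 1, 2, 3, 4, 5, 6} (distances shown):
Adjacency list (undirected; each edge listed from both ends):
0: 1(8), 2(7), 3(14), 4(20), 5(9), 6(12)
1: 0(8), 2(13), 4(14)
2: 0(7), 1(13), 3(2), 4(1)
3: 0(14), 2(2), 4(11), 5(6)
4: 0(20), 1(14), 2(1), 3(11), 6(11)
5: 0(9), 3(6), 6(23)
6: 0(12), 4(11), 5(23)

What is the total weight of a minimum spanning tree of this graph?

Prim, starting at 3.
Step 1: cheapest edge leaving the tree is 2-3 (2); add 2.
Step 2: cheapest edge leaving the tree is 2-4 (1); add 4.
Step 3: cheapest edge leaving the tree is 3-5 (6); add 5.
Step 4: cheapest edge leaving the tree is 0-2 (7); add 0.
Step 5: cheapest edge leaving the tree is 0-1 (8); add 1.
Step 6: cheapest edge leaving the tree is 4-6 (11); add 6.
MST edges: 2-3, 2-4, 3-5, 0-2, 0-1, 4-6; total weight 2+1+6+7+8+11 = 35.

35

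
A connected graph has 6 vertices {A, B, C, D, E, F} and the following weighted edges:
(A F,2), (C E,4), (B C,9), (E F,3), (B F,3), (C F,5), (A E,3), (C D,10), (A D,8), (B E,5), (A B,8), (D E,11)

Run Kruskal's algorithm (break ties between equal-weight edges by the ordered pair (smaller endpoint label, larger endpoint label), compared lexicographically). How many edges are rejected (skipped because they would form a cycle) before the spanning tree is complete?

4

Sort edges by weight, then run Kruskal:
A F (2): add. Components now {A,F} {B} {C} {D} {E}
A E (3): add. Components now {A,E,F} {B} {C} {D}
B F (3): add. Components now {A,B,E,F} {C} {D}
E F (3): skip — E and F already connected.
C E (4): add. Components now {A,B,C,E,F} {D}
B E (5): skip — B and E already connected.
C F (5): skip — C and F already connected.
A B (8): skip — A and B already connected.
A D (8): add. Components now {A,B,C,D,E,F}
Edges rejected before the tree was complete: 4.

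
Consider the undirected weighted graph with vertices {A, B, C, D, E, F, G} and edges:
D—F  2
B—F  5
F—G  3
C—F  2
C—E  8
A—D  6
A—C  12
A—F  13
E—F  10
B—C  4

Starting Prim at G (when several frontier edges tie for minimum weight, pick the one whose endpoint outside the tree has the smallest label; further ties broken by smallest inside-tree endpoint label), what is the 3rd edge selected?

D-F

Grow the tree from G using Prim:
Step 1: cheapest edge leaving the tree is F—G (3); add F.
Step 2: cheapest edge leaving the tree is C—F (2); add C.
Step 3: cheapest edge leaving the tree is D—F (2); add D.
Step 4: cheapest edge leaving the tree is B—C (4); add B.
Step 5: cheapest edge leaving the tree is A—D (6); add A.
Step 6: cheapest edge leaving the tree is C—E (8); add E.
The 3rd edge added is D—F.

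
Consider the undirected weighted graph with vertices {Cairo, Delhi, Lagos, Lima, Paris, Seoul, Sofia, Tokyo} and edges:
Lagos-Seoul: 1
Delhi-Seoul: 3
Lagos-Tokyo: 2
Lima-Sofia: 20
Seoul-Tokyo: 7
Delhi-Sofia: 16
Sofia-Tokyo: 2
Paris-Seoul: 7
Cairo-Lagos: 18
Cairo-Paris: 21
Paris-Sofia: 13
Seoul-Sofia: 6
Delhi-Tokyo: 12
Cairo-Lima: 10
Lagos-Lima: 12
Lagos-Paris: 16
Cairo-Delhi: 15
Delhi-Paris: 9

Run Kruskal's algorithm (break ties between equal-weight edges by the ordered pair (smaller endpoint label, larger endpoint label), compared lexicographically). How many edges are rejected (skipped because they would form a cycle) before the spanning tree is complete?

Kruskal: consider edges lightest-first.
Lagos-Seoul (1): add — endpoints in different components.
Lagos-Tokyo (2): add — endpoints in different components.
Sofia-Tokyo (2): add — endpoints in different components.
Delhi-Seoul (3): add — endpoints in different components.
Seoul-Sofia (6): skip — Sofia and Seoul already connected.
Paris-Seoul (7): add — endpoints in different components.
Seoul-Tokyo (7): skip — Tokyo and Seoul already connected.
Delhi-Paris (9): skip — Delhi and Paris already connected.
Cairo-Lima (10): add — endpoints in different components.
Delhi-Tokyo (12): skip — Delhi and Tokyo already connected.
Lagos-Lima (12): add — endpoints in different components.
Edges rejected before the tree was complete: 4.

4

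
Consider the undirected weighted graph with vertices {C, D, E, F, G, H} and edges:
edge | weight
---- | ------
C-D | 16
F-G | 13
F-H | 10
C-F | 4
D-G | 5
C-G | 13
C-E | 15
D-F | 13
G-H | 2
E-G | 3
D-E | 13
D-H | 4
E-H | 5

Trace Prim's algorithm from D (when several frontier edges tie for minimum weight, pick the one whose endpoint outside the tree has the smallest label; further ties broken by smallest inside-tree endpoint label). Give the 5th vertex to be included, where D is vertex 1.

Grow the tree from D using Prim:
Step 1: cheapest edge leaving the tree is D-H (4); add H.
Step 2: cheapest edge leaving the tree is G-H (2); add G.
Step 3: cheapest edge leaving the tree is E-G (3); add E.
Step 4: cheapest edge leaving the tree is F-H (10); add F.
Step 5: cheapest edge leaving the tree is C-F (4); add C.
Vertex order: D, H, G, E, F, C. The 5th vertex is F.

F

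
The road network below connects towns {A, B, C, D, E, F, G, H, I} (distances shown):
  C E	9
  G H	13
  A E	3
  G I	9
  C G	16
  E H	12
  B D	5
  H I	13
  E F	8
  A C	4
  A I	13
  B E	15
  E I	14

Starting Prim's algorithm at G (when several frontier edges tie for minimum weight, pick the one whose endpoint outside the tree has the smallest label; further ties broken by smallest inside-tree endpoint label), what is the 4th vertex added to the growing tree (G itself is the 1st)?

E

Prim, starting at G.
Step 1: frontier [G I 9, G H 13, C G 16] → take G I (9); add I.
Step 2: frontier [G H 13, C G 16, A I 13, H I 13, E I 14] → take A I (13); add A.
Step 3: frontier [A E 3, A C 4, G H 13, C G 16, H I 13, E I 14] → take A E (3); add E.
Step 4: frontier [A C 4, E F 8, C E 9, E H 12, B E 15, G H 13, C G 16, H I 13] → take A C (4); add C.
Step 5: frontier [E F 8, E H 12, B E 15, G H 13, H I 13] → take E F (8); add F.
Step 6: frontier [E H 12, B E 15, G H 13, H I 13] → take E H (12); add H.
Step 7: frontier [B E 15] → take B E (15); add B.
Step 8: frontier [B D 5] → take B D (5); add D.
Vertex order: G, I, A, E, C, F, H, B, D. The 4th vertex is E.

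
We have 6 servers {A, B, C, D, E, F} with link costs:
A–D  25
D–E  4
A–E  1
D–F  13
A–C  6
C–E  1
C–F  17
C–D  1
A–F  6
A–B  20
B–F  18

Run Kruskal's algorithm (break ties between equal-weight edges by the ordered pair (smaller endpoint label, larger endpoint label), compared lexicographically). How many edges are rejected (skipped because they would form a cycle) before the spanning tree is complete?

4

Sort edges by weight, then run Kruskal:
A–E (1): add — endpoints in different components.
C–D (1): add — endpoints in different components.
C–E (1): add — endpoints in different components.
D–E (4): skip — D and E already connected.
A–C (6): skip — A and C already connected.
A–F (6): add — endpoints in different components.
D–F (13): skip — D and F already connected.
C–F (17): skip — C and F already connected.
B–F (18): add — endpoints in different components.
Edges rejected before the tree was complete: 4.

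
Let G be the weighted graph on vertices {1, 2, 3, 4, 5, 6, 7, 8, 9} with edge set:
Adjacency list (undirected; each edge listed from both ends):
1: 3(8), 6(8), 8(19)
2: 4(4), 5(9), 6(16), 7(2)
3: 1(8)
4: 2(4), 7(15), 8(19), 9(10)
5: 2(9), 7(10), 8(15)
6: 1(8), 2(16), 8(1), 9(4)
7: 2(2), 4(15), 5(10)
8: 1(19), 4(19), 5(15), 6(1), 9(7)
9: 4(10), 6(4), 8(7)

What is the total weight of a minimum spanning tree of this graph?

46

Sort edges by weight, then run Kruskal:
6-8 (1): add — endpoints in different components.
2-7 (2): add — endpoints in different components.
2-4 (4): add — endpoints in different components.
6-9 (4): add — endpoints in different components.
8-9 (7): skip — 8 and 9 already connected.
1-3 (8): add — endpoints in different components.
1-6 (8): add — endpoints in different components.
2-5 (9): add — endpoints in different components.
4-9 (10): add — endpoints in different components.
MST edges: 6-8, 2-7, 2-4, 6-9, 1-3, 1-6, 2-5, 4-9; total weight 1+2+4+4+8+8+9+10 = 46.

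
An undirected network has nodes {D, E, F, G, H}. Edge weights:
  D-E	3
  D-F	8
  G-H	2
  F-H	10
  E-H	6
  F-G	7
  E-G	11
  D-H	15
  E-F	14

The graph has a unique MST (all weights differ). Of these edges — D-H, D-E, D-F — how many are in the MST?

Kruskal's algorithm — process edges by increasing weight (ties by edge label):
G-H (2): add. Components now {D} {E} {F} {G,H}
D-E (3): add. Components now {D,E} {F} {G,H}
E-H (6): add. Components now {D,E,G,H} {F}
F-G (7): add. Components now {D,E,F,G,H}
MST edge set: {G-H, D-E, E-H, F-G}.
Of the listed edges, {D-E} are in the MST → 1.

1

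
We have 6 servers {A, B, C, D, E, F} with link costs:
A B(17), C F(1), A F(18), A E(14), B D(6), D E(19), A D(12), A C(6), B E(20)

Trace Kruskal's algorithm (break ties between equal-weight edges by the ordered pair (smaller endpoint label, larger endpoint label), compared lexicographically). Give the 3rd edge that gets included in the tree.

B-D

Kruskal: consider edges lightest-first.
C F (1): add. Components now {A} {B} {C,F} {D} {E}
A C (6): add. Components now {A,C,F} {B} {D} {E}
B D (6): add. Components now {A,C,F} {B,D} {E}
A D (12): add. Components now {A,B,C,D,F} {E}
A E (14): add. Components now {A,B,C,D,E,F}
The 3rd edge added is B D.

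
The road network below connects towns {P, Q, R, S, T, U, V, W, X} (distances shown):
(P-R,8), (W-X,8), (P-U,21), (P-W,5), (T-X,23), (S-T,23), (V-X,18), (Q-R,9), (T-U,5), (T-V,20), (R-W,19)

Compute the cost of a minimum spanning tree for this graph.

Prim, starting at P.
Step 1: cheapest edge leaving the tree is P-W (5); add W.
Step 2: cheapest edge leaving the tree is P-R (8); add R.
Step 3: cheapest edge leaving the tree is W-X (8); add X.
Step 4: cheapest edge leaving the tree is Q-R (9); add Q.
Step 5: cheapest edge leaving the tree is V-X (18); add V.
Step 6: cheapest edge leaving the tree is T-V (20); add T.
Step 7: cheapest edge leaving the tree is T-U (5); add U.
Step 8: cheapest edge leaving the tree is S-T (23); add S.
MST edges: P-W, P-R, W-X, Q-R, V-X, T-V, T-U, S-T; total weight 5+8+8+9+18+20+5+23 = 96.

96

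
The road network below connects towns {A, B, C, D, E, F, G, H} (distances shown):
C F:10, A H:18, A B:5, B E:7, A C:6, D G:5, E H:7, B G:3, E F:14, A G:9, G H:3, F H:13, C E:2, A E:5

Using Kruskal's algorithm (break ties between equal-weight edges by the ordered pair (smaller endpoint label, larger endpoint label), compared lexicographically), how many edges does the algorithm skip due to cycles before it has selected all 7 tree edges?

4

Kruskal's algorithm — process edges by increasing weight (ties by edge label):
C E (2): add — endpoints in different components.
B G (3): add — endpoints in different components.
G H (3): add — endpoints in different components.
A B (5): add — endpoints in different components.
A E (5): add — endpoints in different components.
D G (5): add — endpoints in different components.
A C (6): skip — A and C already connected.
B E (7): skip — B and E already connected.
E H (7): skip — E and H already connected.
A G (9): skip — A and G already connected.
C F (10): add — endpoints in different components.
Edges rejected before the tree was complete: 4.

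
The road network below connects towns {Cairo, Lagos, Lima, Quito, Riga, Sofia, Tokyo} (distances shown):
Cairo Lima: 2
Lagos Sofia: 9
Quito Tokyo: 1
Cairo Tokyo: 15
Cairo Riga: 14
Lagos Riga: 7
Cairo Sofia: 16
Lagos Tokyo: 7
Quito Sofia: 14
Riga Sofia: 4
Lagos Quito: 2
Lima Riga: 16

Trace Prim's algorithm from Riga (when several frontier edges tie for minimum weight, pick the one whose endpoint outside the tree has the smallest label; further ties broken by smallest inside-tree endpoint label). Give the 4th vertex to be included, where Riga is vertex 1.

Prim, starting at Riga.
Step 1: cheapest edge leaving the tree is Riga Sofia (4); add Sofia.
Step 2: cheapest edge leaving the tree is Lagos Riga (7); add Lagos.
Step 3: cheapest edge leaving the tree is Lagos Quito (2); add Quito.
Step 4: cheapest edge leaving the tree is Quito Tokyo (1); add Tokyo.
Step 5: cheapest edge leaving the tree is Cairo Riga (14); add Cairo.
Step 6: cheapest edge leaving the tree is Cairo Lima (2); add Lima.
Vertex order: Riga, Sofia, Lagos, Quito, Tokyo, Cairo, Lima. The 4th vertex is Quito.

Quito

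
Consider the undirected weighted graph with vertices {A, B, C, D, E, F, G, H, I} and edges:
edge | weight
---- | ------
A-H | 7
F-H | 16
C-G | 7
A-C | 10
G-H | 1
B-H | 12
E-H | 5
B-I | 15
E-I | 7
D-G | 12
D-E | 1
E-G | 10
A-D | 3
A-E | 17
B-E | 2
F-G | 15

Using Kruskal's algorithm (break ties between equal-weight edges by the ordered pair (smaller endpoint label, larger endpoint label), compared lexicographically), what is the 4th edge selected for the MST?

Kruskal: consider edges lightest-first.
D-E (1): add — endpoints in different components.
G-H (1): add — endpoints in different components.
B-E (2): add — endpoints in different components.
A-D (3): add — endpoints in different components.
E-H (5): add — endpoints in different components.
A-H (7): skip — A and H already connected.
C-G (7): add — endpoints in different components.
E-I (7): add — endpoints in different components.
A-C (10): skip — A and C already connected.
E-G (10): skip — E and G already connected.
B-H (12): skip — B and H already connected.
D-G (12): skip — D and G already connected.
B-I (15): skip — B and I already connected.
F-G (15): add — endpoints in different components.
The 4th edge added is A-D.

A-D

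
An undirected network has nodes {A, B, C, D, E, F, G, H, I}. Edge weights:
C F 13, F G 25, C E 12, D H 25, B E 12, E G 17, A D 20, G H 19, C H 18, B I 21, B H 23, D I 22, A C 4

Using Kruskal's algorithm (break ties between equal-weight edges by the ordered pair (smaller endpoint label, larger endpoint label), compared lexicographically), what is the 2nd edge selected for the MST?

Kruskal: consider edges lightest-first.
A C (4): add — endpoints in different components.
B E (12): add — endpoints in different components.
C E (12): add — endpoints in different components.
C F (13): add — endpoints in different components.
E G (17): add — endpoints in different components.
C H (18): add — endpoints in different components.
G H (19): skip — G and H already connected.
A D (20): add — endpoints in different components.
B I (21): add — endpoints in different components.
The 2nd edge added is B E.

B-E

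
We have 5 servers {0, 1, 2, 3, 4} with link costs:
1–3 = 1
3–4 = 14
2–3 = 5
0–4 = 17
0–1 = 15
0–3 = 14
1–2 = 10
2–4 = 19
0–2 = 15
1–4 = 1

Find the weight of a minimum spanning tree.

21

Kruskal: consider edges lightest-first.
1–3 (1): add. Components now {0} {1,3} {2} {4}
1–4 (1): add. Components now {0} {1,3,4} {2}
2–3 (5): add. Components now {0} {1,2,3,4}
1–2 (10): skip — 1 and 2 already connected.
0–3 (14): add. Components now {0,1,2,3,4}
MST edges: 1–3, 1–4, 2–3, 0–3; total weight 1+1+5+14 = 21.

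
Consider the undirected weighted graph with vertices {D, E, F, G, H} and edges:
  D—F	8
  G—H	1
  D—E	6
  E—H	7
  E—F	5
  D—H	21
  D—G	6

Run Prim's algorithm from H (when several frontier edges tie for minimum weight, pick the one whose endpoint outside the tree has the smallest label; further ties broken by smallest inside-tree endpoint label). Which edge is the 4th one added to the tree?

E-F

Prim's algorithm from H:
Step 1: frontier [G—H 1, E—H 7, D—H 21] → take G—H (1); add G.
Step 2: frontier [D—G 6, E—H 7, D—H 21] → take D—G (6); add D.
Step 3: frontier [D—E 6, D—F 8, E—H 7] → take D—E (6); add E.
Step 4: frontier [D—F 8, E—F 5] → take E—F (5); add F.
The 4th edge added is E—F.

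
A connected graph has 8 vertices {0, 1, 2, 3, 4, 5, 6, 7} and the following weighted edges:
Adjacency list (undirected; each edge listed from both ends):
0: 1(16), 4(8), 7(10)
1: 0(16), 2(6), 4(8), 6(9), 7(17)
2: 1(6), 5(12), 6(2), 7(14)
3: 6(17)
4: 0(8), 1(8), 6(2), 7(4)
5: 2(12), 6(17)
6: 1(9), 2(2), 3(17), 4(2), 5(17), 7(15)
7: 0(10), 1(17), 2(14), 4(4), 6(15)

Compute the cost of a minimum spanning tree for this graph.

51

Prim's algorithm from 7:
Step 1: cheapest edge leaving the tree is 4—7 (4); add 4.
Step 2: cheapest edge leaving the tree is 4—6 (2); add 6.
Step 3: cheapest edge leaving the tree is 2—6 (2); add 2.
Step 4: cheapest edge leaving the tree is 1—2 (6); add 1.
Step 5: cheapest edge leaving the tree is 0—4 (8); add 0.
Step 6: cheapest edge leaving the tree is 2—5 (12); add 5.
Step 7: cheapest edge leaving the tree is 3—6 (17); add 3.
MST edges: 4—7, 4—6, 2—6, 1—2, 0—4, 2—5, 3—6; total weight 4+2+2+6+8+12+17 = 51.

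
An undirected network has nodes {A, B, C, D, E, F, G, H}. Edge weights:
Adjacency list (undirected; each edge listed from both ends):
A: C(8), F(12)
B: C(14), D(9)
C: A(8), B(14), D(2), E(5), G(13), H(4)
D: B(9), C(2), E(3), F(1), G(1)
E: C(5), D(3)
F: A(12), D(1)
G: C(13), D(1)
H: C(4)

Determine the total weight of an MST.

Sort edges by weight, then run Kruskal:
D—F (1): add — endpoints in different components.
D—G (1): add — endpoints in different components.
C—D (2): add — endpoints in different components.
D—E (3): add — endpoints in different components.
C—H (4): add — endpoints in different components.
C—E (5): skip — C and E already connected.
A—C (8): add — endpoints in different components.
B—D (9): add — endpoints in different components.
MST edges: D—F, D—G, C—D, D—E, C—H, A—C, B—D; total weight 1+1+2+3+4+8+9 = 28.

28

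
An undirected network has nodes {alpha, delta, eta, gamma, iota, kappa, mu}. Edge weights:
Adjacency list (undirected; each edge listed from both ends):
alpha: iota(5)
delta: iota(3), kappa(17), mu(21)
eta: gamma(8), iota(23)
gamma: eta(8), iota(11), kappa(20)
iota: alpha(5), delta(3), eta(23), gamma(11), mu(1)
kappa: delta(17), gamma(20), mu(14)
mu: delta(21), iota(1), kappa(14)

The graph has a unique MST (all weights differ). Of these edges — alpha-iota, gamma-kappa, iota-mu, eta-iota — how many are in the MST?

2

Sort edges by weight, then run Kruskal:
iota-mu (1): add — endpoints in different components.
delta-iota (3): add — endpoints in different components.
alpha-iota (5): add — endpoints in different components.
eta-gamma (8): add — endpoints in different components.
gamma-iota (11): add — endpoints in different components.
kappa-mu (14): add — endpoints in different components.
MST edge set: {iota-mu, delta-iota, alpha-iota, eta-gamma, gamma-iota, kappa-mu}.
Of the listed edges, {alpha-iota, iota-mu} are in the MST → 2.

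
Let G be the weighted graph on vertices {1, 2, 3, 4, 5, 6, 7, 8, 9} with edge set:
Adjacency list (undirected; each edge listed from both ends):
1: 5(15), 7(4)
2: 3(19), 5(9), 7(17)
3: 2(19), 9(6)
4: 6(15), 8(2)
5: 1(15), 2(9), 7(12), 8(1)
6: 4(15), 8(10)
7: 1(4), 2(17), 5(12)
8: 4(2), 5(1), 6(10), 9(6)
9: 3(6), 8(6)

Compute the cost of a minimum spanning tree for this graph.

50

Prim's algorithm from 4:
Step 1: cheapest edge leaving the tree is 4 8 (2); add 8.
Step 2: cheapest edge leaving the tree is 5 8 (1); add 5.
Step 3: cheapest edge leaving the tree is 8 9 (6); add 9.
Step 4: cheapest edge leaving the tree is 3 9 (6); add 3.
Step 5: cheapest edge leaving the tree is 2 5 (9); add 2.
Step 6: cheapest edge leaving the tree is 6 8 (10); add 6.
Step 7: cheapest edge leaving the tree is 5 7 (12); add 7.
Step 8: cheapest edge leaving the tree is 1 7 (4); add 1.
MST edges: 4 8, 5 8, 8 9, 3 9, 2 5, 6 8, 5 7, 1 7; total weight 2+1+6+6+9+10+12+4 = 50.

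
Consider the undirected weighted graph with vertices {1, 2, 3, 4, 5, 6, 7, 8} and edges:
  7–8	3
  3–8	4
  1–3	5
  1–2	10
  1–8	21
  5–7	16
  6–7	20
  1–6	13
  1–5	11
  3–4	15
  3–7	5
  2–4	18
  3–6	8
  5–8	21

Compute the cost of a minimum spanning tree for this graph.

Prim, starting at 8.
Step 1: cheapest edge leaving the tree is 7–8 (3); add 7.
Step 2: cheapest edge leaving the tree is 3–8 (4); add 3.
Step 3: cheapest edge leaving the tree is 1–3 (5); add 1.
Step 4: cheapest edge leaving the tree is 3–6 (8); add 6.
Step 5: cheapest edge leaving the tree is 1–2 (10); add 2.
Step 6: cheapest edge leaving the tree is 1–5 (11); add 5.
Step 7: cheapest edge leaving the tree is 3–4 (15); add 4.
MST edges: 7–8, 3–8, 1–3, 3–6, 1–2, 1–5, 3–4; total weight 3+4+5+8+10+11+15 = 56.

56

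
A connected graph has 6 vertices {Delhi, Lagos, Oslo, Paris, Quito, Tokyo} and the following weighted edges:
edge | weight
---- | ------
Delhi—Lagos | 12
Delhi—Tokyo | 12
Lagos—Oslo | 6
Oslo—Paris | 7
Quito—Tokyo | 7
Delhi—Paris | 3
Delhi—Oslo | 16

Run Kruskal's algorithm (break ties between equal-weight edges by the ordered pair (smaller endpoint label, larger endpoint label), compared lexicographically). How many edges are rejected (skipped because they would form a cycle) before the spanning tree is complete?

Kruskal's algorithm — process edges by increasing weight (ties by edge label):
Delhi—Paris (3): add. Components now {Quito} {Tokyo} {Oslo} {Lagos} {Delhi,Paris}
Lagos—Oslo (6): add. Components now {Quito} {Tokyo} {Lagos,Oslo} {Delhi,Paris}
Oslo—Paris (7): add. Components now {Quito} {Tokyo} {Delhi,Lagos,Oslo,Paris}
Quito—Tokyo (7): add. Components now {Quito,Tokyo} {Delhi,Lagos,Oslo,Paris}
Delhi—Lagos (12): skip — Lagos and Delhi already connected.
Delhi—Tokyo (12): add. Components now {Delhi,Lagos,Oslo,Paris,Quito,Tokyo}
Edges rejected before the tree was complete: 1.

1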